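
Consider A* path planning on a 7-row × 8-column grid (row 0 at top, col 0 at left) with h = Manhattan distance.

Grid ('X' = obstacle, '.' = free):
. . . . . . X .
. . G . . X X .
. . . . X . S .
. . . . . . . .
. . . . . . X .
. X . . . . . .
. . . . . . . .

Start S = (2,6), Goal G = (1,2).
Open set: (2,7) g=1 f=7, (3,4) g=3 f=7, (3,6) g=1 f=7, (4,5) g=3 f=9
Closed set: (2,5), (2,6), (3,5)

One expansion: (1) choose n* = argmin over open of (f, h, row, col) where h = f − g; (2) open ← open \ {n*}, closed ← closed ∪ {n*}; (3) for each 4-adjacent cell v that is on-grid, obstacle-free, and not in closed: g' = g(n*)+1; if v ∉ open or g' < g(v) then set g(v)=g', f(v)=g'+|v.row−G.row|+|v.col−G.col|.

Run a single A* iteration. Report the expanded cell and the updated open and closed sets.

expanded=(3,4); open=[(2,7) g=1 f=7, (3,3) g=4 f=7, (3,6) g=1 f=7, (4,4) g=4 f=9, (4,5) g=3 f=9]; closed=[(2,5), (2,6), (3,4), (3,5)]

step 1: expand (3,4) (f=7, h=4) → closed; open now [(2,7) g=1 f=7, (3,3) g=4 f=7, (3,6) g=1 f=7, (4,4) g=4 f=9, (4,5) g=3 f=9]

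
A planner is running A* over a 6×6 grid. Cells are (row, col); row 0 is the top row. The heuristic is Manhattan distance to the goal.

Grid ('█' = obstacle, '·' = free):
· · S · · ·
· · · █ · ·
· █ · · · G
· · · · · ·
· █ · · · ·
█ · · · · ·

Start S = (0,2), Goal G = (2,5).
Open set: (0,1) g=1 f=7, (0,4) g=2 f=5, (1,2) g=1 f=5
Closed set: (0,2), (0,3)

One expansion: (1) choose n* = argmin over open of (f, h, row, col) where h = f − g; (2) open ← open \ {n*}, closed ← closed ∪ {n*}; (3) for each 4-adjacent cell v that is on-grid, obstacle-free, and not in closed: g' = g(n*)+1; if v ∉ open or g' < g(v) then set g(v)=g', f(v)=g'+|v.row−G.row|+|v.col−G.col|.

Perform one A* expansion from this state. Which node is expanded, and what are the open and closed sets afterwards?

expanded=(0,4); open=[(0,1) g=1 f=7, (0,5) g=3 f=5, (1,2) g=1 f=5, (1,4) g=3 f=5]; closed=[(0,2), (0,3), (0,4)]

step 1: expand (0,4) (f=5, h=3) → closed; open now [(0,1) g=1 f=7, (0,5) g=3 f=5, (1,2) g=1 f=5, (1,4) g=3 f=5]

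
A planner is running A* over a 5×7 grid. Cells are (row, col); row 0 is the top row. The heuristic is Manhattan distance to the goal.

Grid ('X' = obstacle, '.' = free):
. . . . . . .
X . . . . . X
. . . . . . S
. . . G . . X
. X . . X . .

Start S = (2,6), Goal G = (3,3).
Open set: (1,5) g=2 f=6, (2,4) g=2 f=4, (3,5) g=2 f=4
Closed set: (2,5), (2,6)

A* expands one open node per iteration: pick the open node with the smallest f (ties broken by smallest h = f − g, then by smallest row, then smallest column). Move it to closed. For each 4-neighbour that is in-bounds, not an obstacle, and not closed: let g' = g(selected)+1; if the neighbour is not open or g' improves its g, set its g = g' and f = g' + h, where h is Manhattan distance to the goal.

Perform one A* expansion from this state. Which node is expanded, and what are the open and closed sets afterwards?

step 1: expand (2,4) (f=4, h=2) → closed; open now [(1,4) g=3 f=6, (1,5) g=2 f=6, (2,3) g=3 f=4, (3,4) g=3 f=4, (3,5) g=2 f=4]

expanded=(2,4); open=[(1,4) g=3 f=6, (1,5) g=2 f=6, (2,3) g=3 f=4, (3,4) g=3 f=4, (3,5) g=2 f=4]; closed=[(2,4), (2,5), (2,6)]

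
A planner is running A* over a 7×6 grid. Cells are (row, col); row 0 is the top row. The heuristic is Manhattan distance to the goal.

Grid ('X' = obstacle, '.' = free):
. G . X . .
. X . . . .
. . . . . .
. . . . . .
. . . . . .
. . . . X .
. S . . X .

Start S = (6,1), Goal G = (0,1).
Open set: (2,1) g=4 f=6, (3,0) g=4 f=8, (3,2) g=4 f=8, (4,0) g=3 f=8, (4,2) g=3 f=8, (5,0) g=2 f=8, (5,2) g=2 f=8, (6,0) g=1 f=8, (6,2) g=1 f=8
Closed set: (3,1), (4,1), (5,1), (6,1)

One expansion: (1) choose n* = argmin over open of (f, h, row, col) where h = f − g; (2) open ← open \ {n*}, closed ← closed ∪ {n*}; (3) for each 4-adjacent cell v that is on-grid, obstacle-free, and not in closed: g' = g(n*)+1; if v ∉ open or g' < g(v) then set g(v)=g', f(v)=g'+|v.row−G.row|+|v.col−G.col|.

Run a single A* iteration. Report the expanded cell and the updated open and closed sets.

step 1: expand (2,1) (f=6, h=2) → closed; open now [(2,0) g=5 f=8, (2,2) g=5 f=8, (3,0) g=4 f=8, (3,2) g=4 f=8, (4,0) g=3 f=8, (4,2) g=3 f=8, (5,0) g=2 f=8, (5,2) g=2 f=8, (6,0) g=1 f=8, (6,2) g=1 f=8]

expanded=(2,1); open=[(2,0) g=5 f=8, (2,2) g=5 f=8, (3,0) g=4 f=8, (3,2) g=4 f=8, (4,0) g=3 f=8, (4,2) g=3 f=8, (5,0) g=2 f=8, (5,2) g=2 f=8, (6,0) g=1 f=8, (6,2) g=1 f=8]; closed=[(2,1), (3,1), (4,1), (5,1), (6,1)]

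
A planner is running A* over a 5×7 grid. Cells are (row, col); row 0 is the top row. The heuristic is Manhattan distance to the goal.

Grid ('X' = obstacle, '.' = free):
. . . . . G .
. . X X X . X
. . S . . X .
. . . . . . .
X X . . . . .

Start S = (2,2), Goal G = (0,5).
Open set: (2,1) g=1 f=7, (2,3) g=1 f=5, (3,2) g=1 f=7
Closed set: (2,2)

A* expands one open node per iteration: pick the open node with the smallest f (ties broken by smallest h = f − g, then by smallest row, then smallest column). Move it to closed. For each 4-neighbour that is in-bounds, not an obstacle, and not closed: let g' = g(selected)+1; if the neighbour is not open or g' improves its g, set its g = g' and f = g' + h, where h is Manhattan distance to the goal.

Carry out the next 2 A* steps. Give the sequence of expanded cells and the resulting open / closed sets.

order=[(2,3) → (2,4)]; open=[(2,1) g=1 f=7, (3,2) g=1 f=7, (3,3) g=2 f=7, (3,4) g=3 f=7]; closed=[(2,2), (2,3), (2,4)]

step 1: expand (2,3) (f=5, h=4) → closed; open now [(2,1) g=1 f=7, (2,4) g=2 f=5, (3,2) g=1 f=7, (3,3) g=2 f=7]
step 2: expand (2,4) (f=5, h=3) → closed; open now [(2,1) g=1 f=7, (3,2) g=1 f=7, (3,3) g=2 f=7, (3,4) g=3 f=7]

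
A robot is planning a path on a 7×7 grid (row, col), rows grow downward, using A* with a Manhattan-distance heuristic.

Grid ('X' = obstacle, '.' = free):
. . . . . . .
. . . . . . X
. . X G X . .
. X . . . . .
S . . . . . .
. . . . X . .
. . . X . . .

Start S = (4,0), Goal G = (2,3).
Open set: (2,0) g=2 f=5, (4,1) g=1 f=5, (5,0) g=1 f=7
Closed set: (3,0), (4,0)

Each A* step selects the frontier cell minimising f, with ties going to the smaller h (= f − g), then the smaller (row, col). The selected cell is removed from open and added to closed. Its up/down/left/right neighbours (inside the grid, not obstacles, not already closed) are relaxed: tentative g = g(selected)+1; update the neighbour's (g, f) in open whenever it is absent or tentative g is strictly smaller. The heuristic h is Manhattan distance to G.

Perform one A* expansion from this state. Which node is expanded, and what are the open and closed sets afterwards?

expanded=(2,0); open=[(1,0) g=3 f=7, (2,1) g=3 f=5, (4,1) g=1 f=5, (5,0) g=1 f=7]; closed=[(2,0), (3,0), (4,0)]

step 1: expand (2,0) (f=5, h=3) → closed; open now [(1,0) g=3 f=7, (2,1) g=3 f=5, (4,1) g=1 f=5, (5,0) g=1 f=7]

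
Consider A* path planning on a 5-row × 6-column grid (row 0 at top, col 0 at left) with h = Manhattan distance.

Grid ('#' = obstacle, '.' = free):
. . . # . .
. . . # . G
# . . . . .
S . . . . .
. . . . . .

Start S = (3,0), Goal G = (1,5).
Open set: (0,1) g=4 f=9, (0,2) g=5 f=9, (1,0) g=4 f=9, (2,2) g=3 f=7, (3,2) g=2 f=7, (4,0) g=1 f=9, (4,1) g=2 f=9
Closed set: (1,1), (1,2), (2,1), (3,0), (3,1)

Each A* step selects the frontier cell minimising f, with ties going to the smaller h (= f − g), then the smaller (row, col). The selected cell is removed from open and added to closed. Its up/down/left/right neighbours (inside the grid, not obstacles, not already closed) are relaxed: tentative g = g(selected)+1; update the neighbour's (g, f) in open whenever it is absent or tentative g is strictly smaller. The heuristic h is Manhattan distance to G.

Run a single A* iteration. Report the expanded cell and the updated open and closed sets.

step 1: expand (2,2) (f=7, h=4) → closed; open now [(0,1) g=4 f=9, (0,2) g=5 f=9, (1,0) g=4 f=9, (2,3) g=4 f=7, (3,2) g=2 f=7, (4,0) g=1 f=9, (4,1) g=2 f=9]

expanded=(2,2); open=[(0,1) g=4 f=9, (0,2) g=5 f=9, (1,0) g=4 f=9, (2,3) g=4 f=7, (3,2) g=2 f=7, (4,0) g=1 f=9, (4,1) g=2 f=9]; closed=[(1,1), (1,2), (2,1), (2,2), (3,0), (3,1)]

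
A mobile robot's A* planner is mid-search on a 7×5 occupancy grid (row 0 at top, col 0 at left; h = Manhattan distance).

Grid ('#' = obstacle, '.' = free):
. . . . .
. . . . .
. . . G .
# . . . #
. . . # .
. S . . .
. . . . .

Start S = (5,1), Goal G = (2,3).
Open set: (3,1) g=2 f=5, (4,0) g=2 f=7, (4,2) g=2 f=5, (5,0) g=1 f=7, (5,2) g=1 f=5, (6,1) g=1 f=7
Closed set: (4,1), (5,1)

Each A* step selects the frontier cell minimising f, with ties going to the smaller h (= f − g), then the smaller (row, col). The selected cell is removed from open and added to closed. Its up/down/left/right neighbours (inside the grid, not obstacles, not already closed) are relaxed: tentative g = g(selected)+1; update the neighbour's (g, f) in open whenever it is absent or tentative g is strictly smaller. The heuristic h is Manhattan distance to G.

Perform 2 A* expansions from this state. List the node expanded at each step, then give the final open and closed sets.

order=[(3,1) → (2,1)]; open=[(1,1) g=4 f=7, (2,0) g=4 f=7, (2,2) g=4 f=5, (3,2) g=3 f=5, (4,0) g=2 f=7, (4,2) g=2 f=5, (5,0) g=1 f=7, (5,2) g=1 f=5, (6,1) g=1 f=7]; closed=[(2,1), (3,1), (4,1), (5,1)]

step 1: expand (3,1) (f=5, h=3) → closed; open now [(2,1) g=3 f=5, (3,2) g=3 f=5, (4,0) g=2 f=7, (4,2) g=2 f=5, (5,0) g=1 f=7, (5,2) g=1 f=5, (6,1) g=1 f=7]
step 2: expand (2,1) (f=5, h=2) → closed; open now [(1,1) g=4 f=7, (2,0) g=4 f=7, (2,2) g=4 f=5, (3,2) g=3 f=5, (4,0) g=2 f=7, (4,2) g=2 f=5, (5,0) g=1 f=7, (5,2) g=1 f=5, (6,1) g=1 f=7]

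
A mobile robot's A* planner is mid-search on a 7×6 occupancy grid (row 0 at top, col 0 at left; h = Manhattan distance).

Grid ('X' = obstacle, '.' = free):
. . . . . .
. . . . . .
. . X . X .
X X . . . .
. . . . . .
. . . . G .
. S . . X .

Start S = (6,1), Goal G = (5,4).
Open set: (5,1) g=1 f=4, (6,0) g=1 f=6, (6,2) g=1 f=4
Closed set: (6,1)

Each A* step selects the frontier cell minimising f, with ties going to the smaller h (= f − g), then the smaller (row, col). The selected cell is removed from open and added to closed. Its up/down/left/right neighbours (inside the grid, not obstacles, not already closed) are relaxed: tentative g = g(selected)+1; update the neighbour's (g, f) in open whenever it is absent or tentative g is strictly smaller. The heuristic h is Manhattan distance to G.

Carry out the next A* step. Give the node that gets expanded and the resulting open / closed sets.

step 1: expand (5,1) (f=4, h=3) → closed; open now [(4,1) g=2 f=6, (5,0) g=2 f=6, (5,2) g=2 f=4, (6,0) g=1 f=6, (6,2) g=1 f=4]

expanded=(5,1); open=[(4,1) g=2 f=6, (5,0) g=2 f=6, (5,2) g=2 f=4, (6,0) g=1 f=6, (6,2) g=1 f=4]; closed=[(5,1), (6,1)]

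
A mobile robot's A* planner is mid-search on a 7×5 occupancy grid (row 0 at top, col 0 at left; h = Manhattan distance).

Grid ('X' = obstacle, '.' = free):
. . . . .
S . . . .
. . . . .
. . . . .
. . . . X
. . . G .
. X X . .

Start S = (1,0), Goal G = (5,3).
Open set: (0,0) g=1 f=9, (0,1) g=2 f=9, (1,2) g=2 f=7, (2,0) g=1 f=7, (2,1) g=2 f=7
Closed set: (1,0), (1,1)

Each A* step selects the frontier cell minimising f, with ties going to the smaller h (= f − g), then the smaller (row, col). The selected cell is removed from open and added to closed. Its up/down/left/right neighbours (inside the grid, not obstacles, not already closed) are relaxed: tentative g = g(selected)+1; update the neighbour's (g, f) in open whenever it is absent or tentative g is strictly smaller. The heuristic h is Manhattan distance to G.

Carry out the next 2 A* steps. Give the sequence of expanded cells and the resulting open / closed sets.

step 1: expand (1,2) (f=7, h=5) → closed; open now [(0,0) g=1 f=9, (0,1) g=2 f=9, (0,2) g=3 f=9, (1,3) g=3 f=7, (2,0) g=1 f=7, (2,1) g=2 f=7, (2,2) g=3 f=7]
step 2: expand (1,3) (f=7, h=4) → closed; open now [(0,0) g=1 f=9, (0,1) g=2 f=9, (0,2) g=3 f=9, (0,3) g=4 f=9, (1,4) g=4 f=9, (2,0) g=1 f=7, (2,1) g=2 f=7, (2,2) g=3 f=7, (2,3) g=4 f=7]

order=[(1,2) → (1,3)]; open=[(0,0) g=1 f=9, (0,1) g=2 f=9, (0,2) g=3 f=9, (0,3) g=4 f=9, (1,4) g=4 f=9, (2,0) g=1 f=7, (2,1) g=2 f=7, (2,2) g=3 f=7, (2,3) g=4 f=7]; closed=[(1,0), (1,1), (1,2), (1,3)]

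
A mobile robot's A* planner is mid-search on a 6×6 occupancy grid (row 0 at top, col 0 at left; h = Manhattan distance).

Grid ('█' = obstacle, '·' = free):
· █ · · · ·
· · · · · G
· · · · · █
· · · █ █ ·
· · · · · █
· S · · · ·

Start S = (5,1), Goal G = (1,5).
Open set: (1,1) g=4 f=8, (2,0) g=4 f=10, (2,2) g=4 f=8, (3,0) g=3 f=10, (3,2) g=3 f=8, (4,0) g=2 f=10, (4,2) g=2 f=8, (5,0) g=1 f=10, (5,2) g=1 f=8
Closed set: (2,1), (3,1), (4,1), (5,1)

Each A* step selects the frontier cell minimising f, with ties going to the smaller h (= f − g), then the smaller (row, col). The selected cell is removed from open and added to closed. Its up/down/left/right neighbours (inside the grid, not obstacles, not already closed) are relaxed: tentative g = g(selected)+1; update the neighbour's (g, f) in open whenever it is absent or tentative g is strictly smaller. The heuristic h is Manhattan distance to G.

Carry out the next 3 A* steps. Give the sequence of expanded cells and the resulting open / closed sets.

order=[(1,1) → (1,2) → (1,3)]; open=[(0,2) g=6 f=10, (0,3) g=7 f=10, (1,0) g=5 f=10, (1,4) g=7 f=8, (2,0) g=4 f=10, (2,2) g=4 f=8, (2,3) g=7 f=10, (3,0) g=3 f=10, (3,2) g=3 f=8, (4,0) g=2 f=10, (4,2) g=2 f=8, (5,0) g=1 f=10, (5,2) g=1 f=8]; closed=[(1,1), (1,2), (1,3), (2,1), (3,1), (4,1), (5,1)]

step 1: expand (1,1) (f=8, h=4) → closed; open now [(1,0) g=5 f=10, (1,2) g=5 f=8, (2,0) g=4 f=10, (2,2) g=4 f=8, (3,0) g=3 f=10, (3,2) g=3 f=8, (4,0) g=2 f=10, (4,2) g=2 f=8, (5,0) g=1 f=10, (5,2) g=1 f=8]
step 2: expand (1,2) (f=8, h=3) → closed; open now [(0,2) g=6 f=10, (1,0) g=5 f=10, (1,3) g=6 f=8, (2,0) g=4 f=10, (2,2) g=4 f=8, (3,0) g=3 f=10, (3,2) g=3 f=8, (4,0) g=2 f=10, (4,2) g=2 f=8, (5,0) g=1 f=10, (5,2) g=1 f=8]
step 3: expand (1,3) (f=8, h=2) → closed; open now [(0,2) g=6 f=10, (0,3) g=7 f=10, (1,0) g=5 f=10, (1,4) g=7 f=8, (2,0) g=4 f=10, (2,2) g=4 f=8, (2,3) g=7 f=10, (3,0) g=3 f=10, (3,2) g=3 f=8, (4,0) g=2 f=10, (4,2) g=2 f=8, (5,0) g=1 f=10, (5,2) g=1 f=8]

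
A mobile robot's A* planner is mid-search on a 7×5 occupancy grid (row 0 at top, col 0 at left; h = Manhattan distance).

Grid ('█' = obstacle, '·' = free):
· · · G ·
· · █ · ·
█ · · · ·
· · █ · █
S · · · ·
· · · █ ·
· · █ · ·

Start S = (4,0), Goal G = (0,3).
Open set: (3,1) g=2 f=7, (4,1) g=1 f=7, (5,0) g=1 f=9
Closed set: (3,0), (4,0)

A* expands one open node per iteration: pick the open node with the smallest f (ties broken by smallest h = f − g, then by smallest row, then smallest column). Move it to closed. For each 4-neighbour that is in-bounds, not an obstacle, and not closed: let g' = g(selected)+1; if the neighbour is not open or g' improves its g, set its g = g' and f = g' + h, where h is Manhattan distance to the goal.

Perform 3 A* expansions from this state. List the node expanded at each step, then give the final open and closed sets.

order=[(3,1) → (2,1) → (1,1)]; open=[(0,1) g=5 f=7, (1,0) g=5 f=9, (2,2) g=4 f=7, (4,1) g=1 f=7, (5,0) g=1 f=9]; closed=[(1,1), (2,1), (3,0), (3,1), (4,0)]

step 1: expand (3,1) (f=7, h=5) → closed; open now [(2,1) g=3 f=7, (4,1) g=1 f=7, (5,0) g=1 f=9]
step 2: expand (2,1) (f=7, h=4) → closed; open now [(1,1) g=4 f=7, (2,2) g=4 f=7, (4,1) g=1 f=7, (5,0) g=1 f=9]
step 3: expand (1,1) (f=7, h=3) → closed; open now [(0,1) g=5 f=7, (1,0) g=5 f=9, (2,2) g=4 f=7, (4,1) g=1 f=7, (5,0) g=1 f=9]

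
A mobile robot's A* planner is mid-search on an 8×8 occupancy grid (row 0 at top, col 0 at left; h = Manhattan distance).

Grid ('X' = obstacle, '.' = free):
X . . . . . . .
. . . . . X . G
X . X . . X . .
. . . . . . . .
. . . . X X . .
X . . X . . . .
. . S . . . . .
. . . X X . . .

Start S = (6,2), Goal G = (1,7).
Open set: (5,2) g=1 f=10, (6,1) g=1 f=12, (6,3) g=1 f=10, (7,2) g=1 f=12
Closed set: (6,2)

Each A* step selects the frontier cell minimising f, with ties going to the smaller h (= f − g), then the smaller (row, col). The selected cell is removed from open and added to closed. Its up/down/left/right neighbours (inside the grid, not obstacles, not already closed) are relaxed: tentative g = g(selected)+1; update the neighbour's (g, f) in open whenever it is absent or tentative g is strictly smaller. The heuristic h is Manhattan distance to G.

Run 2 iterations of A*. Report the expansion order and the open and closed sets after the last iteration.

step 1: expand (5,2) (f=10, h=9) → closed; open now [(4,2) g=2 f=10, (5,1) g=2 f=12, (6,1) g=1 f=12, (6,3) g=1 f=10, (7,2) g=1 f=12]
step 2: expand (4,2) (f=10, h=8) → closed; open now [(3,2) g=3 f=10, (4,1) g=3 f=12, (4,3) g=3 f=10, (5,1) g=2 f=12, (6,1) g=1 f=12, (6,3) g=1 f=10, (7,2) g=1 f=12]

order=[(5,2) → (4,2)]; open=[(3,2) g=3 f=10, (4,1) g=3 f=12, (4,3) g=3 f=10, (5,1) g=2 f=12, (6,1) g=1 f=12, (6,3) g=1 f=10, (7,2) g=1 f=12]; closed=[(4,2), (5,2), (6,2)]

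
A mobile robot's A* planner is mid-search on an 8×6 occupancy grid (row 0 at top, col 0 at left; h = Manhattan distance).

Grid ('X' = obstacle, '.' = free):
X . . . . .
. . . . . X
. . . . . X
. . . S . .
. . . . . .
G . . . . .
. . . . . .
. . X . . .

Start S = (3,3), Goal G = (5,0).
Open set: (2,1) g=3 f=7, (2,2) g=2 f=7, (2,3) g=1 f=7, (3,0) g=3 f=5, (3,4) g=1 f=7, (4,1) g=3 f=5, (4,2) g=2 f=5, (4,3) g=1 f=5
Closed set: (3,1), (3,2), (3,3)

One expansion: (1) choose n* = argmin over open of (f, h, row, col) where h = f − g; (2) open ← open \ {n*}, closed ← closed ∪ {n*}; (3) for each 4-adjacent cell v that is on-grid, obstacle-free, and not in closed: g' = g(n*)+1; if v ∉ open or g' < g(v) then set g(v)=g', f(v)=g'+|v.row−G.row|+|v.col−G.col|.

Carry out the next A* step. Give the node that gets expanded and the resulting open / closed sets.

expanded=(3,0); open=[(2,0) g=4 f=7, (2,1) g=3 f=7, (2,2) g=2 f=7, (2,3) g=1 f=7, (3,4) g=1 f=7, (4,0) g=4 f=5, (4,1) g=3 f=5, (4,2) g=2 f=5, (4,3) g=1 f=5]; closed=[(3,0), (3,1), (3,2), (3,3)]

step 1: expand (3,0) (f=5, h=2) → closed; open now [(2,0) g=4 f=7, (2,1) g=3 f=7, (2,2) g=2 f=7, (2,3) g=1 f=7, (3,4) g=1 f=7, (4,0) g=4 f=5, (4,1) g=3 f=5, (4,2) g=2 f=5, (4,3) g=1 f=5]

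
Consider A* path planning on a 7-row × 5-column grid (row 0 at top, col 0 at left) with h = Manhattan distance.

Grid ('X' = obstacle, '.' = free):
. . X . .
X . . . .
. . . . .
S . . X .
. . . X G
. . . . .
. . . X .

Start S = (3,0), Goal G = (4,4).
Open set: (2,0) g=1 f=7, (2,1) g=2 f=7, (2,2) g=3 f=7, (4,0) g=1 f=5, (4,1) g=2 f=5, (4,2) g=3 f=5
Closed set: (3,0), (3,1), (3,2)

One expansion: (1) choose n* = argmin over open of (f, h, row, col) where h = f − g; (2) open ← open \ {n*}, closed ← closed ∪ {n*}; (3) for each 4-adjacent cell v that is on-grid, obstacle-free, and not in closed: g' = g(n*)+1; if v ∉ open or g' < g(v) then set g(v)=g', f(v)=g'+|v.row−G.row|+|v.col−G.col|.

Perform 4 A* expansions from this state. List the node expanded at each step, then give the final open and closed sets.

step 1: expand (4,2) (f=5, h=2) → closed; open now [(2,0) g=1 f=7, (2,1) g=2 f=7, (2,2) g=3 f=7, (4,0) g=1 f=5, (4,1) g=2 f=5, (5,2) g=4 f=7]
step 2: expand (4,1) (f=5, h=3) → closed; open now [(2,0) g=1 f=7, (2,1) g=2 f=7, (2,2) g=3 f=7, (4,0) g=1 f=5, (5,1) g=3 f=7, (5,2) g=4 f=7]
step 3: expand (4,0) (f=5, h=4) → closed; open now [(2,0) g=1 f=7, (2,1) g=2 f=7, (2,2) g=3 f=7, (5,0) g=2 f=7, (5,1) g=3 f=7, (5,2) g=4 f=7]
step 4: expand (5,2) (f=7, h=3) → closed; open now [(2,0) g=1 f=7, (2,1) g=2 f=7, (2,2) g=3 f=7, (5,0) g=2 f=7, (5,1) g=3 f=7, (5,3) g=5 f=7, (6,2) g=5 f=9]

order=[(4,2) → (4,1) → (4,0) → (5,2)]; open=[(2,0) g=1 f=7, (2,1) g=2 f=7, (2,2) g=3 f=7, (5,0) g=2 f=7, (5,1) g=3 f=7, (5,3) g=5 f=7, (6,2) g=5 f=9]; closed=[(3,0), (3,1), (3,2), (4,0), (4,1), (4,2), (5,2)]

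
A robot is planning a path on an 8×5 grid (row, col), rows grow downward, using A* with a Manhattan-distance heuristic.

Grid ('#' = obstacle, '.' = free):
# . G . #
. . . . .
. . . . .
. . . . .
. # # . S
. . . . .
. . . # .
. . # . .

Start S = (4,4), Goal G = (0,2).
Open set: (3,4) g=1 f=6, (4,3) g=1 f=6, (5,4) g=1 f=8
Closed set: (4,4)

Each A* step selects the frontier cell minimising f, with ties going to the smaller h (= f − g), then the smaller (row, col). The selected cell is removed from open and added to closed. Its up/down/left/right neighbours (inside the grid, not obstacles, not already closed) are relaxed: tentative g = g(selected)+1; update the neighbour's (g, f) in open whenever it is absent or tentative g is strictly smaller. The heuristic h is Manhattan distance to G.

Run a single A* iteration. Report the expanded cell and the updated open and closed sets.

step 1: expand (3,4) (f=6, h=5) → closed; open now [(2,4) g=2 f=6, (3,3) g=2 f=6, (4,3) g=1 f=6, (5,4) g=1 f=8]

expanded=(3,4); open=[(2,4) g=2 f=6, (3,3) g=2 f=6, (4,3) g=1 f=6, (5,4) g=1 f=8]; closed=[(3,4), (4,4)]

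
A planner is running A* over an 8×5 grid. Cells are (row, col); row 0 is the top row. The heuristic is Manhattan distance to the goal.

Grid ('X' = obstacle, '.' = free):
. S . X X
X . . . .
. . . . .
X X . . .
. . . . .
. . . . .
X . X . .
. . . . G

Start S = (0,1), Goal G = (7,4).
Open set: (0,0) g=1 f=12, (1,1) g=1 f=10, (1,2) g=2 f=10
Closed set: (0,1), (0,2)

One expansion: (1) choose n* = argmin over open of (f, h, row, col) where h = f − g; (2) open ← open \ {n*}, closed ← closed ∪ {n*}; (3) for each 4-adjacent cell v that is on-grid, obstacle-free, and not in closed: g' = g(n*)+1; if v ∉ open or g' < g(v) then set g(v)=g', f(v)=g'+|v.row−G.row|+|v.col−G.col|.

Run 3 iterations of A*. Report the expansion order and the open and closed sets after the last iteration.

order=[(1,2) → (1,3) → (1,4)]; open=[(0,0) g=1 f=12, (1,1) g=1 f=10, (2,2) g=3 f=10, (2,3) g=4 f=10, (2,4) g=5 f=10]; closed=[(0,1), (0,2), (1,2), (1,3), (1,4)]

step 1: expand (1,2) (f=10, h=8) → closed; open now [(0,0) g=1 f=12, (1,1) g=1 f=10, (1,3) g=3 f=10, (2,2) g=3 f=10]
step 2: expand (1,3) (f=10, h=7) → closed; open now [(0,0) g=1 f=12, (1,1) g=1 f=10, (1,4) g=4 f=10, (2,2) g=3 f=10, (2,3) g=4 f=10]
step 3: expand (1,4) (f=10, h=6) → closed; open now [(0,0) g=1 f=12, (1,1) g=1 f=10, (2,2) g=3 f=10, (2,3) g=4 f=10, (2,4) g=5 f=10]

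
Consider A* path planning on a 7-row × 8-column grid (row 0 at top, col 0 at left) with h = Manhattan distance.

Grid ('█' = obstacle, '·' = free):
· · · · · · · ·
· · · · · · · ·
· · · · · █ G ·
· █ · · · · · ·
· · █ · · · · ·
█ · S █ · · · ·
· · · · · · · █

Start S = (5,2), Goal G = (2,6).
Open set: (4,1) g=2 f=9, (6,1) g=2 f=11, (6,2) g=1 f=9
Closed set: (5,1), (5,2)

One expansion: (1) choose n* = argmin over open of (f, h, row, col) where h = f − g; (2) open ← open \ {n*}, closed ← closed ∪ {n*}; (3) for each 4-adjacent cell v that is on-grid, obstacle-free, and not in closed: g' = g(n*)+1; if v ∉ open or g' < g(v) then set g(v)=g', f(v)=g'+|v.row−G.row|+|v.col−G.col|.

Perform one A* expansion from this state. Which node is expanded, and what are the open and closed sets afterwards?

step 1: expand (4,1) (f=9, h=7) → closed; open now [(4,0) g=3 f=11, (6,1) g=2 f=11, (6,2) g=1 f=9]

expanded=(4,1); open=[(4,0) g=3 f=11, (6,1) g=2 f=11, (6,2) g=1 f=9]; closed=[(4,1), (5,1), (5,2)]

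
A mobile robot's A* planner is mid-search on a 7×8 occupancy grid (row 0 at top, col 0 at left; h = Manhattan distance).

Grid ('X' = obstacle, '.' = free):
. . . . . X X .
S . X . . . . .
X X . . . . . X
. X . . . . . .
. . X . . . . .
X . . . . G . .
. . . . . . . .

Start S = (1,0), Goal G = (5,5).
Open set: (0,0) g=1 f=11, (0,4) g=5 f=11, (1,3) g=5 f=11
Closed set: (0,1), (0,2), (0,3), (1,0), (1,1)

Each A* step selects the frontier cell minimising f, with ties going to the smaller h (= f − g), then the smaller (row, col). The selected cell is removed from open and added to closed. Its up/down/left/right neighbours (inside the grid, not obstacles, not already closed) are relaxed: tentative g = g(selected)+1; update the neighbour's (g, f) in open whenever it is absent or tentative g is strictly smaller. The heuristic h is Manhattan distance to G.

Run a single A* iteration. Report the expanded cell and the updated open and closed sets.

expanded=(0,4); open=[(0,0) g=1 f=11, (1,3) g=5 f=11, (1,4) g=6 f=11]; closed=[(0,1), (0,2), (0,3), (0,4), (1,0), (1,1)]

step 1: expand (0,4) (f=11, h=6) → closed; open now [(0,0) g=1 f=11, (1,3) g=5 f=11, (1,4) g=6 f=11]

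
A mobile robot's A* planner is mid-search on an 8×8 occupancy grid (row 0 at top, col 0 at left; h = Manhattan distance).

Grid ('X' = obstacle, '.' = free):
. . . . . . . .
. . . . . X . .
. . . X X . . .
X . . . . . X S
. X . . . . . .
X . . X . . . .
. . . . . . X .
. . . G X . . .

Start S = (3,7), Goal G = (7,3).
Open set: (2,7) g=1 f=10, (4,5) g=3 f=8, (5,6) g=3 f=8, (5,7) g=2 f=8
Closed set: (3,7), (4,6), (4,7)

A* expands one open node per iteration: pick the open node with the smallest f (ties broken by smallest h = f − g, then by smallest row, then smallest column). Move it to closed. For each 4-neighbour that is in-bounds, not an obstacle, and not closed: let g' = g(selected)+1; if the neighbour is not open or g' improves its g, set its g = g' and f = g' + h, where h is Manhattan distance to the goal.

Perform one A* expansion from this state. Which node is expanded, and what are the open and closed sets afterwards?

expanded=(4,5); open=[(2,7) g=1 f=10, (3,5) g=4 f=10, (4,4) g=4 f=8, (5,5) g=4 f=8, (5,6) g=3 f=8, (5,7) g=2 f=8]; closed=[(3,7), (4,5), (4,6), (4,7)]

step 1: expand (4,5) (f=8, h=5) → closed; open now [(2,7) g=1 f=10, (3,5) g=4 f=10, (4,4) g=4 f=8, (5,5) g=4 f=8, (5,6) g=3 f=8, (5,7) g=2 f=8]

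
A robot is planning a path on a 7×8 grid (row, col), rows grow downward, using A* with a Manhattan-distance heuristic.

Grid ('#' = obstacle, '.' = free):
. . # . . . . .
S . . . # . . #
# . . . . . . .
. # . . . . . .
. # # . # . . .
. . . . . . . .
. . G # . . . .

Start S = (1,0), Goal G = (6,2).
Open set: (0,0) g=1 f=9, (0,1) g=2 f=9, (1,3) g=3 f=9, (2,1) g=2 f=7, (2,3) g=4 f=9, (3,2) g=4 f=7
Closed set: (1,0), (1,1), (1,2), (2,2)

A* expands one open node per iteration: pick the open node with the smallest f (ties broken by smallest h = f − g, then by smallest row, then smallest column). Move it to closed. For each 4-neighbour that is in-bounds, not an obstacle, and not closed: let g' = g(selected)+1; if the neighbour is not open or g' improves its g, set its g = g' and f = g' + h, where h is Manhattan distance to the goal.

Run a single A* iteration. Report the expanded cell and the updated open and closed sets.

expanded=(3,2); open=[(0,0) g=1 f=9, (0,1) g=2 f=9, (1,3) g=3 f=9, (2,1) g=2 f=7, (2,3) g=4 f=9, (3,3) g=5 f=9]; closed=[(1,0), (1,1), (1,2), (2,2), (3,2)]

step 1: expand (3,2) (f=7, h=3) → closed; open now [(0,0) g=1 f=9, (0,1) g=2 f=9, (1,3) g=3 f=9, (2,1) g=2 f=7, (2,3) g=4 f=9, (3,3) g=5 f=9]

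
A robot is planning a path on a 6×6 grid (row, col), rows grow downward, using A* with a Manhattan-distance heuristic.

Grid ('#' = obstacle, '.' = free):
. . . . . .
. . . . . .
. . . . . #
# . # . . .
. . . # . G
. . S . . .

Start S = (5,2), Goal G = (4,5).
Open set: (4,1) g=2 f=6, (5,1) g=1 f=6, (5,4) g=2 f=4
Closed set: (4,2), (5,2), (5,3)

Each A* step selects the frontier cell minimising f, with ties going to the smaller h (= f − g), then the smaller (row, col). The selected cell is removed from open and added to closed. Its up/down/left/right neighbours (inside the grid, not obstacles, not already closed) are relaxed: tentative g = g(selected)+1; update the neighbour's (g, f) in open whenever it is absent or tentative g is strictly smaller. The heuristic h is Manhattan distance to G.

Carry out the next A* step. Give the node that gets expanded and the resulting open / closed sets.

step 1: expand (5,4) (f=4, h=2) → closed; open now [(4,1) g=2 f=6, (4,4) g=3 f=4, (5,1) g=1 f=6, (5,5) g=3 f=4]

expanded=(5,4); open=[(4,1) g=2 f=6, (4,4) g=3 f=4, (5,1) g=1 f=6, (5,5) g=3 f=4]; closed=[(4,2), (5,2), (5,3), (5,4)]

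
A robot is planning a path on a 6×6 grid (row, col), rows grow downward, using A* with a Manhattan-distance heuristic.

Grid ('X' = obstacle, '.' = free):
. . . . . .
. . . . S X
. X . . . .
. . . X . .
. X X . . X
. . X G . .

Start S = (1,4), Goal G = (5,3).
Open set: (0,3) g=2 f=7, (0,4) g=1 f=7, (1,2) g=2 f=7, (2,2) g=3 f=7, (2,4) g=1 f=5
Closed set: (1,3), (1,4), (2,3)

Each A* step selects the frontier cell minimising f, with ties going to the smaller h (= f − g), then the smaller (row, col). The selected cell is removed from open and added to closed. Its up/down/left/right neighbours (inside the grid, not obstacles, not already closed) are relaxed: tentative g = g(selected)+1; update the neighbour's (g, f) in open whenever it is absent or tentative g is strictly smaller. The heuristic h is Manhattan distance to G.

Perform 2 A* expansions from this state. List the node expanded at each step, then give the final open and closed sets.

step 1: expand (2,4) (f=5, h=4) → closed; open now [(0,3) g=2 f=7, (0,4) g=1 f=7, (1,2) g=2 f=7, (2,2) g=3 f=7, (2,5) g=2 f=7, (3,4) g=2 f=5]
step 2: expand (3,4) (f=5, h=3) → closed; open now [(0,3) g=2 f=7, (0,4) g=1 f=7, (1,2) g=2 f=7, (2,2) g=3 f=7, (2,5) g=2 f=7, (3,5) g=3 f=7, (4,4) g=3 f=5]

order=[(2,4) → (3,4)]; open=[(0,3) g=2 f=7, (0,4) g=1 f=7, (1,2) g=2 f=7, (2,2) g=3 f=7, (2,5) g=2 f=7, (3,5) g=3 f=7, (4,4) g=3 f=5]; closed=[(1,3), (1,4), (2,3), (2,4), (3,4)]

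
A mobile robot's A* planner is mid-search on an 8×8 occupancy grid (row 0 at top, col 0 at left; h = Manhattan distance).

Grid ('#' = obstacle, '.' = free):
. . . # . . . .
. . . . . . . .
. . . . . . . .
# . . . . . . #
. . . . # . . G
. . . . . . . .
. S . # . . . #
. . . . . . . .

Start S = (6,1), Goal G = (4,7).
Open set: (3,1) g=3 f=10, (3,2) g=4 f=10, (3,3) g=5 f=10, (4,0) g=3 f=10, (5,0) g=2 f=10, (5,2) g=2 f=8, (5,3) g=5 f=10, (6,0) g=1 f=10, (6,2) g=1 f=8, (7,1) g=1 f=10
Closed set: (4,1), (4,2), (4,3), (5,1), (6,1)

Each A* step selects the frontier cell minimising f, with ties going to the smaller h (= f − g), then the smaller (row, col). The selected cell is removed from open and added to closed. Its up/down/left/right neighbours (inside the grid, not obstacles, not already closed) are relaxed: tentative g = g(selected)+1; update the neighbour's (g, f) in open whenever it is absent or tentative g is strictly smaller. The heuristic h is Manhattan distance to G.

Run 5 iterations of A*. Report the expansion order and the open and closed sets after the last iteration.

order=[(5,2) → (5,3) → (5,4) → (5,5) → (4,5)]; open=[(3,1) g=3 f=10, (3,2) g=4 f=10, (3,3) g=5 f=10, (3,5) g=7 f=10, (4,0) g=3 f=10, (4,6) g=7 f=8, (5,0) g=2 f=10, (5,6) g=6 f=8, (6,0) g=1 f=10, (6,2) g=1 f=8, (6,4) g=5 f=10, (6,5) g=6 f=10, (7,1) g=1 f=10]; closed=[(4,1), (4,2), (4,3), (4,5), (5,1), (5,2), (5,3), (5,4), (5,5), (6,1)]

step 1: expand (5,2) (f=8, h=6) → closed; open now [(3,1) g=3 f=10, (3,2) g=4 f=10, (3,3) g=5 f=10, (4,0) g=3 f=10, (5,0) g=2 f=10, (5,3) g=3 f=8, (6,0) g=1 f=10, (6,2) g=1 f=8, (7,1) g=1 f=10]
step 2: expand (5,3) (f=8, h=5) → closed; open now [(3,1) g=3 f=10, (3,2) g=4 f=10, (3,3) g=5 f=10, (4,0) g=3 f=10, (5,0) g=2 f=10, (5,4) g=4 f=8, (6,0) g=1 f=10, (6,2) g=1 f=8, (7,1) g=1 f=10]
step 3: expand (5,4) (f=8, h=4) → closed; open now [(3,1) g=3 f=10, (3,2) g=4 f=10, (3,3) g=5 f=10, (4,0) g=3 f=10, (5,0) g=2 f=10, (5,5) g=5 f=8, (6,0) g=1 f=10, (6,2) g=1 f=8, (6,4) g=5 f=10, (7,1) g=1 f=10]
step 4: expand (5,5) (f=8, h=3) → closed; open now [(3,1) g=3 f=10, (3,2) g=4 f=10, (3,3) g=5 f=10, (4,0) g=3 f=10, (4,5) g=6 f=8, (5,0) g=2 f=10, (5,6) g=6 f=8, (6,0) g=1 f=10, (6,2) g=1 f=8, (6,4) g=5 f=10, (6,5) g=6 f=10, (7,1) g=1 f=10]
step 5: expand (4,5) (f=8, h=2) → closed; open now [(3,1) g=3 f=10, (3,2) g=4 f=10, (3,3) g=5 f=10, (3,5) g=7 f=10, (4,0) g=3 f=10, (4,6) g=7 f=8, (5,0) g=2 f=10, (5,6) g=6 f=8, (6,0) g=1 f=10, (6,2) g=1 f=8, (6,4) g=5 f=10, (6,5) g=6 f=10, (7,1) g=1 f=10]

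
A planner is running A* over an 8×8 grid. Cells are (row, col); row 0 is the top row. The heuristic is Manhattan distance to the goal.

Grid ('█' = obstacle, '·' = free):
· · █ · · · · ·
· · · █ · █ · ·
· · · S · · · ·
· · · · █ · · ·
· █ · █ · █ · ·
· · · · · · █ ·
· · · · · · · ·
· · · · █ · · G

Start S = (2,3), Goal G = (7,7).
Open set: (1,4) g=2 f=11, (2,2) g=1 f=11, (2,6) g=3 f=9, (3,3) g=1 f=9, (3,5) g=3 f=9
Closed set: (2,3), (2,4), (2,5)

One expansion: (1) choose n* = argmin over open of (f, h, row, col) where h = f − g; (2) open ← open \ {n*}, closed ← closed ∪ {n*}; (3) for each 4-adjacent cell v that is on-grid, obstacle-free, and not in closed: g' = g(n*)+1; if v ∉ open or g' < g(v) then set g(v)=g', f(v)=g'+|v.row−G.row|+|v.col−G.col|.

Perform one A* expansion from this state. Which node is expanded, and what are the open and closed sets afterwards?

step 1: expand (2,6) (f=9, h=6) → closed; open now [(1,4) g=2 f=11, (1,6) g=4 f=11, (2,2) g=1 f=11, (2,7) g=4 f=9, (3,3) g=1 f=9, (3,5) g=3 f=9, (3,6) g=4 f=9]

expanded=(2,6); open=[(1,4) g=2 f=11, (1,6) g=4 f=11, (2,2) g=1 f=11, (2,7) g=4 f=9, (3,3) g=1 f=9, (3,5) g=3 f=9, (3,6) g=4 f=9]; closed=[(2,3), (2,4), (2,5), (2,6)]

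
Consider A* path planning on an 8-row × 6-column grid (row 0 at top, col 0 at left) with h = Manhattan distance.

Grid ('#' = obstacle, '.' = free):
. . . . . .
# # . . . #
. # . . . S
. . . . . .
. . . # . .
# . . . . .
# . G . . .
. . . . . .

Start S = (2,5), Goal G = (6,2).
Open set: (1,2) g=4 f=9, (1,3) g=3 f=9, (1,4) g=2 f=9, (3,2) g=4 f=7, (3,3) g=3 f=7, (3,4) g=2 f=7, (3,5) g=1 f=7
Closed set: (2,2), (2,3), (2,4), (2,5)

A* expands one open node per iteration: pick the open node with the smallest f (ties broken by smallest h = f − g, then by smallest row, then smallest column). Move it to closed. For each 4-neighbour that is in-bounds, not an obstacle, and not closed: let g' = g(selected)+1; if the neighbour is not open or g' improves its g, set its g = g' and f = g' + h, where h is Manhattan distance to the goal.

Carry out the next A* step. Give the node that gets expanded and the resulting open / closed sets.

expanded=(3,2); open=[(1,2) g=4 f=9, (1,3) g=3 f=9, (1,4) g=2 f=9, (3,1) g=5 f=9, (3,3) g=3 f=7, (3,4) g=2 f=7, (3,5) g=1 f=7, (4,2) g=5 f=7]; closed=[(2,2), (2,3), (2,4), (2,5), (3,2)]

step 1: expand (3,2) (f=7, h=3) → closed; open now [(1,2) g=4 f=9, (1,3) g=3 f=9, (1,4) g=2 f=9, (3,1) g=5 f=9, (3,3) g=3 f=7, (3,4) g=2 f=7, (3,5) g=1 f=7, (4,2) g=5 f=7]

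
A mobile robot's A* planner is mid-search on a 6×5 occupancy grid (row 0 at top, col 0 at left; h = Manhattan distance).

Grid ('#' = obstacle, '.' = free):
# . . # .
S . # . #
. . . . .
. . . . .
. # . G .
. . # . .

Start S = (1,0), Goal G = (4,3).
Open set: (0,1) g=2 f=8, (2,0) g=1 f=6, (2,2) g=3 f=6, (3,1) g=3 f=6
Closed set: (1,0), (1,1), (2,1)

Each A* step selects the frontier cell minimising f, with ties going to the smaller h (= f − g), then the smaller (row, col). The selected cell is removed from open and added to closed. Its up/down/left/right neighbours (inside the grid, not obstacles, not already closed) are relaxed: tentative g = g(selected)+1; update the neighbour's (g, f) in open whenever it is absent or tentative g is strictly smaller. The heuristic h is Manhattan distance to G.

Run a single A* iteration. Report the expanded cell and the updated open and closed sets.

step 1: expand (2,2) (f=6, h=3) → closed; open now [(0,1) g=2 f=8, (2,0) g=1 f=6, (2,3) g=4 f=6, (3,1) g=3 f=6, (3,2) g=4 f=6]

expanded=(2,2); open=[(0,1) g=2 f=8, (2,0) g=1 f=6, (2,3) g=4 f=6, (3,1) g=3 f=6, (3,2) g=4 f=6]; closed=[(1,0), (1,1), (2,1), (2,2)]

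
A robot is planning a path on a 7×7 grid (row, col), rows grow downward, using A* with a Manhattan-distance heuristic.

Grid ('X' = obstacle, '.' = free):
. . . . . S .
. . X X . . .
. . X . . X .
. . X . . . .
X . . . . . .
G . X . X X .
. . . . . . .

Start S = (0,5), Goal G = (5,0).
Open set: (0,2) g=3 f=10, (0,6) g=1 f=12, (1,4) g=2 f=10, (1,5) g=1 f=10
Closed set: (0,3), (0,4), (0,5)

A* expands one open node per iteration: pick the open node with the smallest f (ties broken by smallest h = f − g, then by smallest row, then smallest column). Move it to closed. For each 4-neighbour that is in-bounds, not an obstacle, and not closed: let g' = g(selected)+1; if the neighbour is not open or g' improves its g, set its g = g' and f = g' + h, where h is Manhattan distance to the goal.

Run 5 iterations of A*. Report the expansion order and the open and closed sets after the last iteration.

step 1: expand (0,2) (f=10, h=7) → closed; open now [(0,1) g=4 f=10, (0,6) g=1 f=12, (1,4) g=2 f=10, (1,5) g=1 f=10]
step 2: expand (0,1) (f=10, h=6) → closed; open now [(0,0) g=5 f=10, (0,6) g=1 f=12, (1,1) g=5 f=10, (1,4) g=2 f=10, (1,5) g=1 f=10]
step 3: expand (0,0) (f=10, h=5) → closed; open now [(0,6) g=1 f=12, (1,0) g=6 f=10, (1,1) g=5 f=10, (1,4) g=2 f=10, (1,5) g=1 f=10]
step 4: expand (1,0) (f=10, h=4) → closed; open now [(0,6) g=1 f=12, (1,1) g=5 f=10, (1,4) g=2 f=10, (1,5) g=1 f=10, (2,0) g=7 f=10]
step 5: expand (2,0) (f=10, h=3) → closed; open now [(0,6) g=1 f=12, (1,1) g=5 f=10, (1,4) g=2 f=10, (1,5) g=1 f=10, (2,1) g=8 f=12, (3,0) g=8 f=10]

order=[(0,2) → (0,1) → (0,0) → (1,0) → (2,0)]; open=[(0,6) g=1 f=12, (1,1) g=5 f=10, (1,4) g=2 f=10, (1,5) g=1 f=10, (2,1) g=8 f=12, (3,0) g=8 f=10]; closed=[(0,0), (0,1), (0,2), (0,3), (0,4), (0,5), (1,0), (2,0)]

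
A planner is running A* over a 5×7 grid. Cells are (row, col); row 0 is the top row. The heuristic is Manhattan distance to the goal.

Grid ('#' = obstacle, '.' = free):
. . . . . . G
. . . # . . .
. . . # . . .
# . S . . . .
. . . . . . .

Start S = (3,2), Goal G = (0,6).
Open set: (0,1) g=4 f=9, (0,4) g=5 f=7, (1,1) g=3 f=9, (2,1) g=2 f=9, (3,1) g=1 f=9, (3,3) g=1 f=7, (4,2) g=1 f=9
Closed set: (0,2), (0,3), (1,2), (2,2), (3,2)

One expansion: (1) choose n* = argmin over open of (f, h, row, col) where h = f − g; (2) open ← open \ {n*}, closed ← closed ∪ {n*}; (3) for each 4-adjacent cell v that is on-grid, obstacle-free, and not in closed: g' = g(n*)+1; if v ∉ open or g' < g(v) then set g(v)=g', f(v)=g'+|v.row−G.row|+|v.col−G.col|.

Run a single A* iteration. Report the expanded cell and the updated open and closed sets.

step 1: expand (0,4) (f=7, h=2) → closed; open now [(0,1) g=4 f=9, (0,5) g=6 f=7, (1,1) g=3 f=9, (1,4) g=6 f=9, (2,1) g=2 f=9, (3,1) g=1 f=9, (3,3) g=1 f=7, (4,2) g=1 f=9]

expanded=(0,4); open=[(0,1) g=4 f=9, (0,5) g=6 f=7, (1,1) g=3 f=9, (1,4) g=6 f=9, (2,1) g=2 f=9, (3,1) g=1 f=9, (3,3) g=1 f=7, (4,2) g=1 f=9]; closed=[(0,2), (0,3), (0,4), (1,2), (2,2), (3,2)]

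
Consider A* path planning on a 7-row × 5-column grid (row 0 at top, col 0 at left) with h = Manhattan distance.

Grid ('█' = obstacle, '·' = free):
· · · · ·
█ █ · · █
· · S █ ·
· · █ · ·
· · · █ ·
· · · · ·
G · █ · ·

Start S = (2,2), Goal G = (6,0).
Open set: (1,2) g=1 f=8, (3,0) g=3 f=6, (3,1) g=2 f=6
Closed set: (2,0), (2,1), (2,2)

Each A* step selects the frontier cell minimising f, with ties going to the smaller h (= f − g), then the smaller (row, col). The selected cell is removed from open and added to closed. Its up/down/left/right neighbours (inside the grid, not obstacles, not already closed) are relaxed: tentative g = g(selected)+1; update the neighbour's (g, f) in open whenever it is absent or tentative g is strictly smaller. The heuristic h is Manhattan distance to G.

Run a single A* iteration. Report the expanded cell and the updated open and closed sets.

expanded=(3,0); open=[(1,2) g=1 f=8, (3,1) g=2 f=6, (4,0) g=4 f=6]; closed=[(2,0), (2,1), (2,2), (3,0)]

step 1: expand (3,0) (f=6, h=3) → closed; open now [(1,2) g=1 f=8, (3,1) g=2 f=6, (4,0) g=4 f=6]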